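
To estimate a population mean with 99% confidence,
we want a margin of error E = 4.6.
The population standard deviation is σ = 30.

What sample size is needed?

Answer: n = 283

Derivation:
z_0.005 = 2.576
n = (z×σ/E)² = (2.576×30/4.6)²
n = 282.2400
Round up: n = 283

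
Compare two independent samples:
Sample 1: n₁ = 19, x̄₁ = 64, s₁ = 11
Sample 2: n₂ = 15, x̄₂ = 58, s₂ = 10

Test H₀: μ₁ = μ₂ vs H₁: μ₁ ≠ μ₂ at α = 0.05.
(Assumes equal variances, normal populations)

Answer: t = 1.6428, fail to reject H₀

Derivation:
Pooled variance: s²_p = [18×11² + 14×10²]/(32) = 111.8125
s_p = 10.5741
SE = s_p×√(1/n₁ + 1/n₂) = 10.5741×√(1/19 + 1/15) = 3.6522
t = (x̄₁ - x̄₂)/SE = (64 - 58)/3.6522 = 1.6428
df = 32, t-critical = ±2.037
Decision: fail to reject H₀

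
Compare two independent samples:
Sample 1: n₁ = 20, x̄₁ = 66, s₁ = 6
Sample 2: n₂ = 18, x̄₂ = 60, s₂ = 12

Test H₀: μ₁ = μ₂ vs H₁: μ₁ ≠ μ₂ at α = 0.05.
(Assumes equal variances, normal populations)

Pooled variance: s²_p = [19×6² + 17×12²]/(36) = 87.0000
s_p = 9.3274
SE = s_p×√(1/n₁ + 1/n₂) = 9.3274×√(1/20 + 1/18) = 3.0304
t = (x̄₁ - x̄₂)/SE = (66 - 60)/3.0304 = 1.9799
df = 36, t-critical = ±2.028
Decision: fail to reject H₀

Answer: t = 1.9799, fail to reject H₀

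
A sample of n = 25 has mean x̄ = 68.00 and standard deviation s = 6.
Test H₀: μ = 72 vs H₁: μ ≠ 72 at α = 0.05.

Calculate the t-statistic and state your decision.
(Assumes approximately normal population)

df = n - 1 = 24
SE = s/√n = 6/√25 = 1.2000
t = (x̄ - μ₀)/SE = (68.00 - 72)/1.2000 = -3.3333
Critical value: t_{0.025,24} = ±2.064
p-value ≈ 0.0028
Decision: reject H₀

Answer: t = -3.3333, reject H₀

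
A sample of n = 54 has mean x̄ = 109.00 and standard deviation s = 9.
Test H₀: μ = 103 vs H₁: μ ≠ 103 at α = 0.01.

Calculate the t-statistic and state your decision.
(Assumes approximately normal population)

Answer: t = 4.8992, reject H₀

Derivation:
df = n - 1 = 53
SE = s/√n = 9/√54 = 1.2247
t = (x̄ - μ₀)/SE = (109.00 - 103)/1.2247 = 4.8992
Critical value: t_{0.005,53} = ±2.672
p-value < 0.0001
Decision: reject H₀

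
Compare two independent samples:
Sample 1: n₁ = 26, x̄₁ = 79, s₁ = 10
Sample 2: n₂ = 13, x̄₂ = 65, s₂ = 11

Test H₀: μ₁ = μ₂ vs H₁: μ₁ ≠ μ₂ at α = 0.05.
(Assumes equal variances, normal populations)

Answer: t = 3.9879, reject H₀

Derivation:
Pooled variance: s²_p = [25×10² + 12×11²]/(37) = 106.8108
s_p = 10.3349
SE = s_p×√(1/n₁ + 1/n₂) = 10.3349×√(1/26 + 1/13) = 3.5106
t = (x̄₁ - x̄₂)/SE = (79 - 65)/3.5106 = 3.9879
df = 37, t-critical = ±2.026
Decision: reject H₀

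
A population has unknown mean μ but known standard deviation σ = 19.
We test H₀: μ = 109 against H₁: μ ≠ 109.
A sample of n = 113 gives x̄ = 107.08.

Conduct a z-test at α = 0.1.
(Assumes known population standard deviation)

Answer: z = -1.0742, fail to reject H₀

Derivation:
Standard error: SE = σ/√n = 19/√113 = 1.7874
z-statistic: z = (x̄ - μ₀)/SE = (107.08 - 109)/1.7874 = -1.0742
Critical value: ±1.645
p-value = 0.2827
Decision: fail to reject H₀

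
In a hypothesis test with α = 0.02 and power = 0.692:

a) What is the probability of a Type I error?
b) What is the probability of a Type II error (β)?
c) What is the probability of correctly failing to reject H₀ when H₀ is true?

a) Type I error probability = α = 0.02
b) Power = P(reject H₀ | H₁ true) = 1 - β = 0.692, so Type II error probability = β = 1 - Power = 0.308
c) P(fail to reject H₀ | H₀ true) = 1 - α = 0.98

Answer: a) 0.02, b) 0.308, c) 0.98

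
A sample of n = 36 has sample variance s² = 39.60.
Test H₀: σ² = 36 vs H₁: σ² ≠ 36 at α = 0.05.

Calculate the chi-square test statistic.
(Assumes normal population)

Answer: χ² = 38.5000, fail to reject H₀

Derivation:
df = n - 1 = 35
χ² = (n-1)s²/σ₀² = 35×39.60/36 = 38.5000
Critical values: χ²_{0.975,35} = 20.569, χ²_{0.025,35} = 53.203
Rejection region: χ² < 20.569 or χ² > 53.203
Decision: fail to reject H₀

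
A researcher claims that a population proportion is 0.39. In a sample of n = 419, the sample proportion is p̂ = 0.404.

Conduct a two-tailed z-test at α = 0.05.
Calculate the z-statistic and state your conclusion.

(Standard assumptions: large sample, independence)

H₀: p = 0.39, H₁: p ≠ 0.39
Standard error: SE = √(p₀(1-p₀)/n) = √(0.39×0.61/419) = 0.023828
z-statistic: z = (p̂ - p₀)/SE = (0.404 - 0.39)/0.023828 = 0.5875
Critical value: z_0.025 = ±1.960
p-value = 0.5569
Decision: fail to reject H₀ at α = 0.05

Answer: z = 0.5875, fail to reject H₀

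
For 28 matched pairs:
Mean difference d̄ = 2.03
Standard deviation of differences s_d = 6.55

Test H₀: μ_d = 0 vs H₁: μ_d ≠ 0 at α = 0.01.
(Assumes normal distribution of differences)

Answer: t = 1.6400, fail to reject H₀

Derivation:
df = n - 1 = 27
SE = s_d/√n = 6.55/√28 = 1.2378
t = d̄/SE = 2.03/1.2378 = 1.6400
Critical value: t_{0.005,27} = ±2.771
p-value ≈ 0.1126
Decision: fail to reject H₀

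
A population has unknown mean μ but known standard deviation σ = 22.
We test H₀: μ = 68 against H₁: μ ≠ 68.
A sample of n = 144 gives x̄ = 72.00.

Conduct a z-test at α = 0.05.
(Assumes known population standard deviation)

Standard error: SE = σ/√n = 22/√144 = 1.8333
z-statistic: z = (x̄ - μ₀)/SE = (72.00 - 68)/1.8333 = 2.1819
Critical value: ±1.960
p-value = 0.0291
Decision: reject H₀

Answer: z = 2.1819, reject H₀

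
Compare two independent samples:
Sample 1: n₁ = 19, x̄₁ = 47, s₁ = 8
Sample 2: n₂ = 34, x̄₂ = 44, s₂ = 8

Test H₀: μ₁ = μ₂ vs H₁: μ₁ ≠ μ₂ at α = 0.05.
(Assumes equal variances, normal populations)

Answer: t = 1.3092, fail to reject H₀

Derivation:
Pooled variance: s²_p = [18×8² + 33×8²]/(51) = 64.0000
s_p = 8.0000
SE = s_p×√(1/n₁ + 1/n₂) = 8.0000×√(1/19 + 1/34) = 2.2915
t = (x̄₁ - x̄₂)/SE = (47 - 44)/2.2915 = 1.3092
df = 51, t-critical = ±2.008
Decision: fail to reject H₀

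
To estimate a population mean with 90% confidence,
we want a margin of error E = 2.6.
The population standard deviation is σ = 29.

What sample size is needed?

z_0.05 = 1.645
n = (z×σ/E)² = (1.645×29/2.6)²
n = 336.6519
Round up: n = 337

Answer: n = 337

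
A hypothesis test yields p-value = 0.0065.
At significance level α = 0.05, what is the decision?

Compare p-value to α:
0.0065 < 0.05
Decision: reject H₀

Answer: reject H₀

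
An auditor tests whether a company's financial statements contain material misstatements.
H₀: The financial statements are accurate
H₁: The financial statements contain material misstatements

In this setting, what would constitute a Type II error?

Answer: Failing to detect material misstatements that are actually present

Derivation:
Type I error (α): Rejecting H₀ when H₀ is true
Type II error (β): Failing to reject H₀ when H₁ is true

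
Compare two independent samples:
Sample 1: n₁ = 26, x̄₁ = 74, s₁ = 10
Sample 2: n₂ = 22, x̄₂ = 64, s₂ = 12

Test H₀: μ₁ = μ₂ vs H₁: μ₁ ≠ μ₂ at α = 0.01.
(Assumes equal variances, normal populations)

Answer: t = 3.1501, reject H₀

Derivation:
Pooled variance: s²_p = [25×10² + 21×12²]/(46) = 120.0870
s_p = 10.9584
SE = s_p×√(1/n₁ + 1/n₂) = 10.9584×√(1/26 + 1/22) = 3.1745
t = (x̄₁ - x̄₂)/SE = (74 - 64)/3.1745 = 3.1501
df = 46, t-critical = ±2.687
Decision: reject H₀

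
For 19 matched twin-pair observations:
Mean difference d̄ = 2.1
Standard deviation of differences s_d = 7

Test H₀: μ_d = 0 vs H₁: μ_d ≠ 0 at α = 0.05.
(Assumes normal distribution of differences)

df = n - 1 = 18
SE = s_d/√n = 7/√19 = 1.6059
t = d̄/SE = 2.1/1.6059 = 1.3077
Critical value: t_{0.025,18} = ±2.101
p-value ≈ 0.2074
Decision: fail to reject H₀

Answer: t = 1.3077, fail to reject H₀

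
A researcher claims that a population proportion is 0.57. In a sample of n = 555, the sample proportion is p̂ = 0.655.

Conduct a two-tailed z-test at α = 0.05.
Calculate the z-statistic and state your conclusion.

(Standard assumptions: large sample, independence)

Answer: z = 4.0447, reject H₀

Derivation:
H₀: p = 0.57, H₁: p ≠ 0.57
Standard error: SE = √(p₀(1-p₀)/n) = √(0.57×0.43/555) = 0.021015
z-statistic: z = (p̂ - p₀)/SE = (0.655 - 0.57)/0.021015 = 4.0447
Critical value: z_0.025 = ±1.960
p-value = 0.0001
Decision: reject H₀ at α = 0.05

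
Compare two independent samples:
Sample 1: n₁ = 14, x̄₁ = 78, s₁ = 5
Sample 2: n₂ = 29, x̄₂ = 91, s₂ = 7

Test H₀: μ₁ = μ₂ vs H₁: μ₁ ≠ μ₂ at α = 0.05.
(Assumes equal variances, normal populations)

Pooled variance: s²_p = [13×5² + 28×7²]/(41) = 41.3902
s_p = 6.4335
SE = s_p×√(1/n₁ + 1/n₂) = 6.4335×√(1/14 + 1/29) = 2.0937
t = (x̄₁ - x̄₂)/SE = (78 - 91)/2.0937 = -6.2091
df = 41, t-critical = ±2.020
Decision: reject H₀

Answer: t = -6.2091, reject H₀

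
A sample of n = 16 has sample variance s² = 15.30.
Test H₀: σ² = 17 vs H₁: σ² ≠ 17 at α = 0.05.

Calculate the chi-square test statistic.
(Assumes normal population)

df = n - 1 = 15
χ² = (n-1)s²/σ₀² = 15×15.30/17 = 13.5000
Critical values: χ²_{0.975,15} = 6.262, χ²_{0.025,15} = 27.488
Rejection region: χ² < 6.262 or χ² > 27.488
Decision: fail to reject H₀

Answer: χ² = 13.5000, fail to reject H₀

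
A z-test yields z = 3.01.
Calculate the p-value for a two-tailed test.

For z = 3.01:
p = 2×P(Z > |3.01|) = 2×(1 - Φ(3.01)) = 0.0026

Answer: p-value ≈ 0.0026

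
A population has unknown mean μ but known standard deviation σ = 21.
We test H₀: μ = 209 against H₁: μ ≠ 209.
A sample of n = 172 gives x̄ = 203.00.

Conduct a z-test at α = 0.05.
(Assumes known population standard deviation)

Answer: z = -3.7472, reject H₀

Derivation:
Standard error: SE = σ/√n = 21/√172 = 1.6012
z-statistic: z = (x̄ - μ₀)/SE = (203.00 - 209)/1.6012 = -3.7472
Critical value: ±1.960
p-value = 0.0002
Decision: reject H₀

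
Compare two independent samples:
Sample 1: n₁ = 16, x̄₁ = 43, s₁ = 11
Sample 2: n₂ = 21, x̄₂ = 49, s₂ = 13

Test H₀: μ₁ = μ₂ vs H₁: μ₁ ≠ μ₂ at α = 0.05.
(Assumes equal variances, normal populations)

Answer: t = -1.4841, fail to reject H₀

Derivation:
Pooled variance: s²_p = [15×11² + 20×13²]/(35) = 148.4286
s_p = 12.1831
SE = s_p×√(1/n₁ + 1/n₂) = 12.1831×√(1/16 + 1/21) = 4.0429
t = (x̄₁ - x̄₂)/SE = (43 - 49)/4.0429 = -1.4841
df = 35, t-critical = ±2.030
Decision: fail to reject H₀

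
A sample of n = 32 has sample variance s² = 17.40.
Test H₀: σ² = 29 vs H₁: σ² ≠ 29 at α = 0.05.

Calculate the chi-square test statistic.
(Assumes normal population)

Answer: χ² = 18.6000, fail to reject H₀

Derivation:
df = n - 1 = 31
χ² = (n-1)s²/σ₀² = 31×17.40/29 = 18.6000
Critical values: χ²_{0.975,31} = 17.539, χ²_{0.025,31} = 48.232
Rejection region: χ² < 17.539 or χ² > 48.232
Decision: fail to reject H₀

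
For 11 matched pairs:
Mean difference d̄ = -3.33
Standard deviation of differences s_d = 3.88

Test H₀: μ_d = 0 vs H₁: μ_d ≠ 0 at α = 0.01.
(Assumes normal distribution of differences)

df = n - 1 = 10
SE = s_d/√n = 3.88/√11 = 1.1699
t = d̄/SE = -3.33/1.1699 = -2.8464
Critical value: t_{0.005,10} = ±3.169
p-value ≈ 0.0174
Decision: fail to reject H₀

Answer: t = -2.8464, fail to reject H₀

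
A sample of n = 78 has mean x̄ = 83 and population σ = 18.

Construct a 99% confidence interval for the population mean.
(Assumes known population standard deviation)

Confidence level: 99%, α = 0.01
z_0.005 = 2.576
SE = σ/√n = 18/√78 = 2.0381
Margin of error = 2.576 × 2.0381 = 5.2501
CI: x̄ ± margin = 83 ± 5.2501
CI: (77.7499, 88.2501)

Answer: (77.7499, 88.2501)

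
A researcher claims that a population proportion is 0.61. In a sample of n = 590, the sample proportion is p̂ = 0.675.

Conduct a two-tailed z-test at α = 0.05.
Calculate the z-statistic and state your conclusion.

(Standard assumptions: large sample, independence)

Answer: z = 3.2371, reject H₀

Derivation:
H₀: p = 0.61, H₁: p ≠ 0.61
Standard error: SE = √(p₀(1-p₀)/n) = √(0.61×0.39/590) = 0.020080
z-statistic: z = (p̂ - p₀)/SE = (0.675 - 0.61)/0.020080 = 3.2371
Critical value: z_0.025 = ±1.960
p-value = 0.0012
Decision: reject H₀ at α = 0.05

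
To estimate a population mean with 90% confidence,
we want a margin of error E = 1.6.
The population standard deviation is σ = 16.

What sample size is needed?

Answer: n = 271

Derivation:
z_0.05 = 1.645
n = (z×σ/E)² = (1.645×16/1.6)²
n = 270.6025
Round up: n = 271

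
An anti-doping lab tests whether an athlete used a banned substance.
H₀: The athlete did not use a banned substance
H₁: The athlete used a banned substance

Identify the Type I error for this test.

A Type I error (probability α) occurs when we reject a true H₀.
A Type II error (probability β) occurs when we fail to reject a false H₀.

Answer: Falsely accusing a clean athlete of doping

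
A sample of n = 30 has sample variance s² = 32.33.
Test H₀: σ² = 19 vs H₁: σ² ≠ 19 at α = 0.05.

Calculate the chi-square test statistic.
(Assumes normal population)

df = n - 1 = 29
χ² = (n-1)s²/σ₀² = 29×32.33/19 = 49.3458
Critical values: χ²_{0.975,29} = 16.047, χ²_{0.025,29} = 45.722
Rejection region: χ² < 16.047 or χ² > 45.722
Decision: reject H₀

Answer: χ² = 49.3458, reject H₀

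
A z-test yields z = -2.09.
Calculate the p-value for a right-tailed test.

Answer: p-value ≈ 0.9817

Derivation:
For z = -2.09:
p = P(Z > -2.09) = 1 - Φ(-2.09) = 0.9817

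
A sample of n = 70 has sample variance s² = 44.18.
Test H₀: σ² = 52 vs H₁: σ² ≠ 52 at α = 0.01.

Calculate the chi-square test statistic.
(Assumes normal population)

df = n - 1 = 69
χ² = (n-1)s²/σ₀² = 69×44.18/52 = 58.6235
Critical values: χ²_{0.995,69} = 42.494, χ²_{0.005,69} = 102.996
Rejection region: χ² < 42.494 or χ² > 102.996
Decision: fail to reject H₀

Answer: χ² = 58.6235, fail to reject H₀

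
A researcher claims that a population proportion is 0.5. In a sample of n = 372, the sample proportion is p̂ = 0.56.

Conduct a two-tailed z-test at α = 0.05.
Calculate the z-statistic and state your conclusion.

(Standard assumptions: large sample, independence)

Answer: z = 2.3145, reject H₀

Derivation:
H₀: p = 0.5, H₁: p ≠ 0.5
Standard error: SE = √(p₀(1-p₀)/n) = √(0.5×0.5/372) = 0.025924
z-statistic: z = (p̂ - p₀)/SE = (0.56 - 0.5)/0.025924 = 2.3145
Critical value: z_0.025 = ±1.960
p-value = 0.0206
Decision: reject H₀ at α = 0.05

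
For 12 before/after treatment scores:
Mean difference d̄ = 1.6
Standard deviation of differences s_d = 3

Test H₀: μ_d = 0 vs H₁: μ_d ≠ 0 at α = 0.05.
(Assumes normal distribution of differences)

df = n - 1 = 11
SE = s_d/√n = 3/√12 = 0.8660
t = d̄/SE = 1.6/0.8660 = 1.8476
Critical value: t_{0.025,11} = ±2.201
p-value ≈ 0.0917
Decision: fail to reject H₀

Answer: t = 1.8476, fail to reject H₀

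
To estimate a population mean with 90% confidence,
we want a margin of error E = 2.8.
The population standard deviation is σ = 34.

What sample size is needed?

z_0.05 = 1.645
n = (z×σ/E)² = (1.645×34/2.8)²
n = 399.0006
Round up: n = 400

Answer: n = 400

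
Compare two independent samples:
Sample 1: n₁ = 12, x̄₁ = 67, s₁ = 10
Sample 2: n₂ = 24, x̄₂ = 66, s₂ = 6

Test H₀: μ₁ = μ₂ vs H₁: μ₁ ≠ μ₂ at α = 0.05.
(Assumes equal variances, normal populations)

Pooled variance: s²_p = [11×10² + 23×6²]/(34) = 56.7059
s_p = 7.5303
SE = s_p×√(1/n₁ + 1/n₂) = 7.5303×√(1/12 + 1/24) = 2.6624
t = (x̄₁ - x̄₂)/SE = (67 - 66)/2.6624 = 0.3756
df = 34, t-critical = ±2.032
Decision: fail to reject H₀

Answer: t = 0.3756, fail to reject H₀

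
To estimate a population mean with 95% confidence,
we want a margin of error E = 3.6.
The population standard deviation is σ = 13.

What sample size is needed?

Answer: n = 51

Derivation:
z_0.025 = 1.960
n = (z×σ/E)² = (1.960×13/3.6)²
n = 50.0949
Round up: n = 51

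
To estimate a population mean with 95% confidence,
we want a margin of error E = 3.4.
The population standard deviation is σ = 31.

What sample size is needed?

z_0.025 = 1.960
n = (z×σ/E)² = (1.960×31/3.4)²
n = 319.3579
Round up: n = 320

Answer: n = 320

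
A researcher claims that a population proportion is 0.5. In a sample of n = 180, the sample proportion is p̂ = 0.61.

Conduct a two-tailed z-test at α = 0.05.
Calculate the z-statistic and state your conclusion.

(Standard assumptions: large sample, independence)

Answer: z = 2.9516, reject H₀

Derivation:
H₀: p = 0.5, H₁: p ≠ 0.5
Standard error: SE = √(p₀(1-p₀)/n) = √(0.5×0.5/180) = 0.037268
z-statistic: z = (p̂ - p₀)/SE = (0.61 - 0.5)/0.037268 = 2.9516
Critical value: z_0.025 = ±1.960
p-value = 0.0032
Decision: reject H₀ at α = 0.05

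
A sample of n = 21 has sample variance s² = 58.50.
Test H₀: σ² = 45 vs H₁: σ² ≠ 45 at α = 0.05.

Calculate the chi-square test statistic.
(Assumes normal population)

Answer: χ² = 26.0000, fail to reject H₀

Derivation:
df = n - 1 = 20
χ² = (n-1)s²/σ₀² = 20×58.50/45 = 26.0000
Critical values: χ²_{0.975,20} = 9.591, χ²_{0.025,20} = 34.170
Rejection region: χ² < 9.591 or χ² > 34.170
Decision: fail to reject H₀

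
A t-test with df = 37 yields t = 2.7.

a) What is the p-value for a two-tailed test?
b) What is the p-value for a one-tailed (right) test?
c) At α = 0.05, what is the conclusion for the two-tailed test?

Using t-distribution with df = 37:
a) Two-tailed: p = 2×P(T > 2.7) = 0.0104
b) One-tailed: p = P(T > 2.7) = 0.0052
c) 0.0104 < 0.05, reject H₀

Answer: a) 0.0104, b) 0.0052, c) reject H₀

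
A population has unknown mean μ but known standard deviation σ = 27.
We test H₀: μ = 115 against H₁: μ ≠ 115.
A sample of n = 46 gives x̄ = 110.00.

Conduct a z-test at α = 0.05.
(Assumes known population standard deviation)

Answer: z = -1.2560, fail to reject H₀

Derivation:
Standard error: SE = σ/√n = 27/√46 = 3.9809
z-statistic: z = (x̄ - μ₀)/SE = (110.00 - 115)/3.9809 = -1.2560
Critical value: ±1.960
p-value = 0.2091
Decision: fail to reject H₀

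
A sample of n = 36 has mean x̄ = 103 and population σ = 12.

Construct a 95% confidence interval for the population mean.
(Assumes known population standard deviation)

Confidence level: 95%, α = 0.05
z_0.025 = 1.960
SE = σ/√n = 12/√36 = 2.0000
Margin of error = 1.960 × 2.0000 = 3.9200
CI: x̄ ± margin = 103 ± 3.9200
CI: (99.0800, 106.9200)

Answer: (99.0800, 106.9200)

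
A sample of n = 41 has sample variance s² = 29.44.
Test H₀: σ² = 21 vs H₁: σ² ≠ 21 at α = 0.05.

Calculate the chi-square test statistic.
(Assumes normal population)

df = n - 1 = 40
χ² = (n-1)s²/σ₀² = 40×29.44/21 = 56.0762
Critical values: χ²_{0.975,40} = 24.433, χ²_{0.025,40} = 59.342
Rejection region: χ² < 24.433 or χ² > 59.342
Decision: fail to reject H₀

Answer: χ² = 56.0762, fail to reject H₀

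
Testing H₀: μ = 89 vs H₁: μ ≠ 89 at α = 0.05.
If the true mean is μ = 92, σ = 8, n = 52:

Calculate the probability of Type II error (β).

Answer: β ≈ 0.2284

Derivation:
SE = σ/√n = 8/√52 = 1.1094
Critical values: μ₀ ± z_0.025×SE = 89 ± 1.960×1.1094
Acceptance region: (86.8256, 91.1744)
Under H₁ (μ = 92): z_high = (91.1744 - 92)/1.1094 = -0.7442, z_low = (86.8256 - 92)/1.1094 = -4.6641
β = P(not reject | H₁) = Φ(-0.7442) - Φ(-4.6641) ≈ 0.2284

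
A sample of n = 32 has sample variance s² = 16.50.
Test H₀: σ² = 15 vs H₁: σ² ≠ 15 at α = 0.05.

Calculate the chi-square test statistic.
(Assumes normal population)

Answer: χ² = 34.1000, fail to reject H₀

Derivation:
df = n - 1 = 31
χ² = (n-1)s²/σ₀² = 31×16.50/15 = 34.1000
Critical values: χ²_{0.975,31} = 17.539, χ²_{0.025,31} = 48.232
Rejection region: χ² < 17.539 or χ² > 48.232
Decision: fail to reject H₀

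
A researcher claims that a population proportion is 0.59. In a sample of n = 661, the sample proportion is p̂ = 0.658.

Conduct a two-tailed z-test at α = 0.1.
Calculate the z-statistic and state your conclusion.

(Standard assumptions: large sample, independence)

H₀: p = 0.59, H₁: p ≠ 0.59
Standard error: SE = √(p₀(1-p₀)/n) = √(0.59×0.41/661) = 0.019130
z-statistic: z = (p̂ - p₀)/SE = (0.658 - 0.59)/0.019130 = 3.5546
Critical value: z_0.05 = ±1.645
p-value = 0.0004
Decision: reject H₀ at α = 0.1

Answer: z = 3.5546, reject H₀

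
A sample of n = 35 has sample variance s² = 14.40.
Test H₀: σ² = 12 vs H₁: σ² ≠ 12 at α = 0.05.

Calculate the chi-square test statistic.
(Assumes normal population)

Answer: χ² = 40.8000, fail to reject H₀

Derivation:
df = n - 1 = 34
χ² = (n-1)s²/σ₀² = 34×14.40/12 = 40.8000
Critical values: χ²_{0.975,34} = 19.806, χ²_{0.025,34} = 51.966
Rejection region: χ² < 19.806 or χ² > 51.966
Decision: fail to reject H₀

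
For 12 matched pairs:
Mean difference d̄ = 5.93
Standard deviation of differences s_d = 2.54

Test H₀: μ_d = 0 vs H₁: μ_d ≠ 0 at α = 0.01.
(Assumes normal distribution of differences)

Answer: t = 8.0878, reject H₀

Derivation:
df = n - 1 = 11
SE = s_d/√n = 2.54/√12 = 0.7332
t = d̄/SE = 5.93/0.7332 = 8.0878
Critical value: t_{0.005,11} = ±3.106
p-value < 0.0001
Decision: reject H₀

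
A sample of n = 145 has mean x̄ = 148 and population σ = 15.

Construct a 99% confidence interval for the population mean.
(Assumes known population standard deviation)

Confidence level: 99%, α = 0.01
z_0.005 = 2.576
SE = σ/√n = 15/√145 = 1.2457
Margin of error = 2.576 × 1.2457 = 3.2089
CI: x̄ ± margin = 148 ± 3.2089
CI: (144.7911, 151.2089)

Answer: (144.7911, 151.2089)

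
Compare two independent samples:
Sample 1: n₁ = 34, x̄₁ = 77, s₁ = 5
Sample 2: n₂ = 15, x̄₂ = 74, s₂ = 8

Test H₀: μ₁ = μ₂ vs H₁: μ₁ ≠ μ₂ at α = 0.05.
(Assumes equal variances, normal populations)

Answer: t = 1.5994, fail to reject H₀

Derivation:
Pooled variance: s²_p = [33×5² + 14×8²]/(47) = 36.6170
s_p = 6.0512
SE = s_p×√(1/n₁ + 1/n₂) = 6.0512×√(1/34 + 1/15) = 1.8757
t = (x̄₁ - x̄₂)/SE = (77 - 74)/1.8757 = 1.5994
df = 47, t-critical = ±2.012
Decision: fail to reject H₀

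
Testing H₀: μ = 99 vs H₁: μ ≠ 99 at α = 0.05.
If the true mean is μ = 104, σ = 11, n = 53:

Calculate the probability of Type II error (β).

Answer: β ≈ 0.0887

Derivation:
SE = σ/√n = 11/√53 = 1.5110
Critical values: μ₀ ± z_0.025×SE = 99 ± 1.960×1.5110
Acceptance region: (96.0384, 101.9616)
Under H₁ (μ = 104): z_high = (101.9616 - 104)/1.5110 = -1.3490, z_low = (96.0384 - 104)/1.5110 = -5.2691
β = P(not reject | H₁) = Φ(-1.3490) - Φ(-5.2691) ≈ 0.0887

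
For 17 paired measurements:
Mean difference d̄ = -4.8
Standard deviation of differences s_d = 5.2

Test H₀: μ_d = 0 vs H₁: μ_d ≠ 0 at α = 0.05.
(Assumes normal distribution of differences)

df = n - 1 = 16
SE = s_d/√n = 5.2/√17 = 1.2612
t = d̄/SE = -4.8/1.2612 = -3.8059
Critical value: t_{0.025,16} = ±2.120
p-value ≈ 0.0016
Decision: reject H₀

Answer: t = -3.8059, reject H₀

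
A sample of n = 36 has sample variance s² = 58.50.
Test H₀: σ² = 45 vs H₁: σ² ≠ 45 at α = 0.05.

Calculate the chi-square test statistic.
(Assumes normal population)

df = n - 1 = 35
χ² = (n-1)s²/σ₀² = 35×58.50/45 = 45.5000
Critical values: χ²_{0.975,35} = 20.569, χ²_{0.025,35} = 53.203
Rejection region: χ² < 20.569 or χ² > 53.203
Decision: fail to reject H₀

Answer: χ² = 45.5000, fail to reject H₀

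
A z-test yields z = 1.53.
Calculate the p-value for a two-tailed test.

For z = 1.53:
p = 2×P(Z > |1.53|) = 2×(1 - Φ(1.53)) = 0.1260

Answer: p-value ≈ 0.1260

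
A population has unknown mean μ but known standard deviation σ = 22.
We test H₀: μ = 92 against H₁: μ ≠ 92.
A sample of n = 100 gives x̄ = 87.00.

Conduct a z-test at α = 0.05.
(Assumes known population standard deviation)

Answer: z = -2.2727, reject H₀

Derivation:
Standard error: SE = σ/√n = 22/√100 = 2.2000
z-statistic: z = (x̄ - μ₀)/SE = (87.00 - 92)/2.2000 = -2.2727
Critical value: ±1.960
p-value = 0.0230
Decision: reject H₀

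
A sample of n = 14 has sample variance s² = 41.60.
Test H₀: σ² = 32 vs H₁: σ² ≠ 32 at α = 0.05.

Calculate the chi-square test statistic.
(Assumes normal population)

Answer: χ² = 16.9000, fail to reject H₀

Derivation:
df = n - 1 = 13
χ² = (n-1)s²/σ₀² = 13×41.60/32 = 16.9000
Critical values: χ²_{0.975,13} = 5.009, χ²_{0.025,13} = 24.736
Rejection region: χ² < 5.009 or χ² > 24.736
Decision: fail to reject H₀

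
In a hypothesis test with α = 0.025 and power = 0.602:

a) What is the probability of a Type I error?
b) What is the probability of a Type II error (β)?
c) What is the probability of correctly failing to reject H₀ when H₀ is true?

a) Type I error probability = α = 0.025
b) Power = P(reject H₀ | H₁ true) = 1 - β = 0.602, so Type II error probability = β = 1 - Power = 0.398
c) P(fail to reject H₀ | H₀ true) = 1 - α = 0.975

Answer: a) 0.025, b) 0.398, c) 0.975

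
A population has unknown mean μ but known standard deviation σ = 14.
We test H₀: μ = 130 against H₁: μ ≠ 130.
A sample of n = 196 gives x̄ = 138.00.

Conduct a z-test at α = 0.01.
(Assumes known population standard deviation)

Answer: z = 8.0000, reject H₀

Derivation:
Standard error: SE = σ/√n = 14/√196 = 1.0000
z-statistic: z = (x̄ - μ₀)/SE = (138.00 - 130)/1.0000 = 8.0000
Critical value: ±2.576
p-value < 0.0001
Decision: reject H₀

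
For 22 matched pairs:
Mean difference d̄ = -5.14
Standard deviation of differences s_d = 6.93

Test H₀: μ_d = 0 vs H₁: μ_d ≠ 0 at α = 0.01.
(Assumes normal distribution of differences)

df = n - 1 = 21
SE = s_d/√n = 6.93/√22 = 1.4775
t = d̄/SE = -5.14/1.4775 = -3.4788
Critical value: t_{0.005,21} = ±2.831
p-value ≈ 0.0022
Decision: reject H₀

Answer: t = -3.4788, reject H₀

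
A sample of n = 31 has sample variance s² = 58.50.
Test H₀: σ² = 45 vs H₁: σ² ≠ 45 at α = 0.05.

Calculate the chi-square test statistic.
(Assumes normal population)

df = n - 1 = 30
χ² = (n-1)s²/σ₀² = 30×58.50/45 = 39.0000
Critical values: χ²_{0.975,30} = 16.791, χ²_{0.025,30} = 46.979
Rejection region: χ² < 16.791 or χ² > 46.979
Decision: fail to reject H₀

Answer: χ² = 39.0000, fail to reject H₀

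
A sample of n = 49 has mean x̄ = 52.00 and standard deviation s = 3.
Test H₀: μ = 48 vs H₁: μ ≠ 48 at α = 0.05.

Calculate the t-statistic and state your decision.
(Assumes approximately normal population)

df = n - 1 = 48
SE = s/√n = 3/√49 = 0.4286
t = (x̄ - μ₀)/SE = (52.00 - 48)/0.4286 = 9.3327
Critical value: t_{0.025,48} = ±2.011
p-value < 0.0001
Decision: reject H₀

Answer: t = 9.3327, reject H₀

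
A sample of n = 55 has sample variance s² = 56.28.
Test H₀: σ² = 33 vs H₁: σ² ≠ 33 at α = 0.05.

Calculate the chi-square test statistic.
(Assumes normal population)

df = n - 1 = 54
χ² = (n-1)s²/σ₀² = 54×56.28/33 = 92.0945
Critical values: χ²_{0.975,54} = 35.586, χ²_{0.025,54} = 76.192
Rejection region: χ² < 35.586 or χ² > 76.192
Decision: reject H₀

Answer: χ² = 92.0945, reject H₀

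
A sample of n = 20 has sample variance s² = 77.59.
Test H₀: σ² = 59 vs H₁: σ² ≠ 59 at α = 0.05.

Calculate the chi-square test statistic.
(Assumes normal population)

Answer: χ² = 24.9866, fail to reject H₀

Derivation:
df = n - 1 = 19
χ² = (n-1)s²/σ₀² = 19×77.59/59 = 24.9866
Critical values: χ²_{0.975,19} = 8.907, χ²_{0.025,19} = 32.852
Rejection region: χ² < 8.907 or χ² > 32.852
Decision: fail to reject H₀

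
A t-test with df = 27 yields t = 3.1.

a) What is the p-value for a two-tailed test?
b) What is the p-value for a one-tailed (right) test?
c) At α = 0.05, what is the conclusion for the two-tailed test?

Answer: a) 0.0045, b) 0.0022, c) reject H₀

Derivation:
Using t-distribution with df = 27:
a) Two-tailed: p = 2×P(T > 3.1) = 0.0045
b) One-tailed: p = P(T > 3.1) = 0.0022
c) 0.0045 < 0.05, reject H₀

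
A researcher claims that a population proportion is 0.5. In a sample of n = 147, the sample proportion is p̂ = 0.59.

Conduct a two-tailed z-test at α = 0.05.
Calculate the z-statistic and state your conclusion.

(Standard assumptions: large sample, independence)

H₀: p = 0.5, H₁: p ≠ 0.5
Standard error: SE = √(p₀(1-p₀)/n) = √(0.5×0.5/147) = 0.041239
z-statistic: z = (p̂ - p₀)/SE = (0.59 - 0.5)/0.041239 = 2.1824
Critical value: z_0.025 = ±1.960
p-value = 0.0291
Decision: reject H₀ at α = 0.05

Answer: z = 2.1824, reject H₀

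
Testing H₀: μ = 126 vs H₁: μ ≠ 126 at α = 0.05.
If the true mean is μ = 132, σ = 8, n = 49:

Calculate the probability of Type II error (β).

SE = σ/√n = 8/√49 = 1.1429
Critical values: μ₀ ± z_0.025×SE = 126 ± 1.960×1.1429
Acceptance region: (123.7599, 128.2401)
Under H₁ (μ = 132): z_high = (128.2401 - 132)/1.1429 = -3.2898, z_low = (123.7599 - 132)/1.1429 = -7.2098
β = P(not reject | H₁) = Φ(-3.2898) - Φ(-7.2098) ≈ 0.0005

Answer: β ≈ 0.0005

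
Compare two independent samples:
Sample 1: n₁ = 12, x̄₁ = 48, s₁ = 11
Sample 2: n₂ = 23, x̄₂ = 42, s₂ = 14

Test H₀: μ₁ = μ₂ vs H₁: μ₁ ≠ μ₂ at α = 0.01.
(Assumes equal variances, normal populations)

Pooled variance: s²_p = [11×11² + 22×14²]/(33) = 171.0000
s_p = 13.0767
SE = s_p×√(1/n₁ + 1/n₂) = 13.0767×√(1/12 + 1/23) = 4.6567
t = (x̄₁ - x̄₂)/SE = (48 - 42)/4.6567 = 1.2885
df = 33, t-critical = ±2.733
Decision: fail to reject H₀

Answer: t = 1.2885, fail to reject H₀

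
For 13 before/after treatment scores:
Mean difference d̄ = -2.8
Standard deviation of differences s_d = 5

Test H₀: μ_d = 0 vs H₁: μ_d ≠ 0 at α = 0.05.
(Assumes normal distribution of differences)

df = n - 1 = 12
SE = s_d/√n = 5/√13 = 1.3868
t = d̄/SE = -2.8/1.3868 = -2.0190
Critical value: t_{0.025,12} = ±2.179
p-value ≈ 0.0664
Decision: fail to reject H₀

Answer: t = -2.0190, fail to reject H₀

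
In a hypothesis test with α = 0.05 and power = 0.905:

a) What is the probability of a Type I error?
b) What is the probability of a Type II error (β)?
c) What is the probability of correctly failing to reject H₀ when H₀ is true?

Answer: a) 0.05, b) 0.095, c) 0.95

Derivation:
a) Type I error probability = α = 0.05
b) Power = P(reject H₀ | H₁ true) = 1 - β = 0.905, so Type II error probability = β = 1 - Power = 0.095
c) P(fail to reject H₀ | H₀ true) = 1 - α = 0.95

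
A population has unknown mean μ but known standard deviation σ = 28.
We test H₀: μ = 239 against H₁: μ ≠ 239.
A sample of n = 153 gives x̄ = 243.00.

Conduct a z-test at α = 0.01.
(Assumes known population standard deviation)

Standard error: SE = σ/√n = 28/√153 = 2.2637
z-statistic: z = (x̄ - μ₀)/SE = (243.00 - 239)/2.2637 = 1.7670
Critical value: ±2.576
p-value = 0.0772
Decision: fail to reject H₀

Answer: z = 1.7670, fail to reject H₀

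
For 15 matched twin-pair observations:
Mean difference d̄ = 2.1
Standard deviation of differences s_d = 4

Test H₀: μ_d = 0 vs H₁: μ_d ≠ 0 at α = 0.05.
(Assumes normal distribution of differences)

Answer: t = 2.0333, fail to reject H₀

Derivation:
df = n - 1 = 14
SE = s_d/√n = 4/√15 = 1.0328
t = d̄/SE = 2.1/1.0328 = 2.0333
Critical value: t_{0.025,14} = ±2.145
p-value ≈ 0.0614
Decision: fail to reject H₀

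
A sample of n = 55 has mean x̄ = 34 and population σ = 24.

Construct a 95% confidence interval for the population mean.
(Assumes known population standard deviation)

Answer: (27.6570, 40.3430)

Derivation:
Confidence level: 95%, α = 0.05
z_0.025 = 1.960
SE = σ/√n = 24/√55 = 3.2362
Margin of error = 1.960 × 3.2362 = 6.3430
CI: x̄ ± margin = 34 ± 6.3430
CI: (27.6570, 40.3430)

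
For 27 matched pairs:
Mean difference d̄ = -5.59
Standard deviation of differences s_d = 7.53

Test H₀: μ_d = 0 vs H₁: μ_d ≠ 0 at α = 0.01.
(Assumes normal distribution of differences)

Answer: t = -3.8576, reject H₀

Derivation:
df = n - 1 = 26
SE = s_d/√n = 7.53/√27 = 1.4491
t = d̄/SE = -5.59/1.4491 = -3.8576
Critical value: t_{0.005,26} = ±2.779
p-value ≈ 0.0007
Decision: reject H₀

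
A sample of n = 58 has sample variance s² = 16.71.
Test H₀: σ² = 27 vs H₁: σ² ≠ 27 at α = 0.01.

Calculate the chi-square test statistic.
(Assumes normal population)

df = n - 1 = 57
χ² = (n-1)s²/σ₀² = 57×16.71/27 = 35.2767
Critical values: χ²_{0.995,57} = 33.248, χ²_{0.005,57} = 88.236
Rejection region: χ² < 33.248 or χ² > 88.236
Decision: fail to reject H₀

Answer: χ² = 35.2767, fail to reject H₀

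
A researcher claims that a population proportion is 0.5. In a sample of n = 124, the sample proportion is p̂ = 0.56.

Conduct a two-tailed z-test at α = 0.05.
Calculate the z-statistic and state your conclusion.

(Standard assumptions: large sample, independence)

Answer: z = 1.3363, fail to reject H₀

Derivation:
H₀: p = 0.5, H₁: p ≠ 0.5
Standard error: SE = √(p₀(1-p₀)/n) = √(0.5×0.5/124) = 0.044901
z-statistic: z = (p̂ - p₀)/SE = (0.56 - 0.5)/0.044901 = 1.3363
Critical value: z_0.025 = ±1.960
p-value = 0.1815
Decision: fail to reject H₀ at α = 0.05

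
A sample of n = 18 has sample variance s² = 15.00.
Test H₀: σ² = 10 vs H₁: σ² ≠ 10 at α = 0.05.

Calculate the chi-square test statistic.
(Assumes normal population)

df = n - 1 = 17
χ² = (n-1)s²/σ₀² = 17×15.00/10 = 25.5000
Critical values: χ²_{0.975,17} = 7.564, χ²_{0.025,17} = 30.191
Rejection region: χ² < 7.564 or χ² > 30.191
Decision: fail to reject H₀

Answer: χ² = 25.5000, fail to reject H₀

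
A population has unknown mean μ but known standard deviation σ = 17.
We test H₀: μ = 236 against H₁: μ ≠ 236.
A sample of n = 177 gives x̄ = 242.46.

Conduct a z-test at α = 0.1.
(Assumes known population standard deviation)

Standard error: SE = σ/√n = 17/√177 = 1.2778
z-statistic: z = (x̄ - μ₀)/SE = (242.46 - 236)/1.2778 = 5.0556
Critical value: ±1.645
p-value < 0.0001
Decision: reject H₀

Answer: z = 5.0556, reject H₀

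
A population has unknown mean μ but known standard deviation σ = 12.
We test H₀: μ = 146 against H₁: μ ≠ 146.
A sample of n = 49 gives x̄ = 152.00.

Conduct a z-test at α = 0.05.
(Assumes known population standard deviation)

Standard error: SE = σ/√n = 12/√49 = 1.7143
z-statistic: z = (x̄ - μ₀)/SE = (152.00 - 146)/1.7143 = 3.5000
Critical value: ±1.960
p-value = 0.0005
Decision: reject H₀

Answer: z = 3.5000, reject H₀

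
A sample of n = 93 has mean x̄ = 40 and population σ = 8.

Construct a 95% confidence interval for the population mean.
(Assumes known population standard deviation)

Answer: (38.3740, 41.6260)

Derivation:
Confidence level: 95%, α = 0.05
z_0.025 = 1.960
SE = σ/√n = 8/√93 = 0.8296
Margin of error = 1.960 × 0.8296 = 1.6260
CI: x̄ ± margin = 40 ± 1.6260
CI: (38.3740, 41.6260)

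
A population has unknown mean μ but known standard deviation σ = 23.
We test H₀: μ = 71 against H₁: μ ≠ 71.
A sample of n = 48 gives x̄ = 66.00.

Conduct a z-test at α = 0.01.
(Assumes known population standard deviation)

Answer: z = -1.5061, fail to reject H₀

Derivation:
Standard error: SE = σ/√n = 23/√48 = 3.3198
z-statistic: z = (x̄ - μ₀)/SE = (66.00 - 71)/3.3198 = -1.5061
Critical value: ±2.576
p-value = 0.1320
Decision: fail to reject H₀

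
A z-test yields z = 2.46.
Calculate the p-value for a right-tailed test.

Answer: p-value ≈ 0.0069

Derivation:
For z = 2.46:
p = P(Z > 2.46) = 1 - Φ(2.46) = 0.0069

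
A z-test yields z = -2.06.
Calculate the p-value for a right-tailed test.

For z = -2.06:
p = P(Z > -2.06) = 1 - Φ(-2.06) = 0.9803

Answer: p-value ≈ 0.9803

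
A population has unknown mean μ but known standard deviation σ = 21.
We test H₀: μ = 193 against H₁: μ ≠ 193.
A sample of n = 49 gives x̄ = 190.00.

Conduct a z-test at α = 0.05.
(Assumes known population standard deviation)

Standard error: SE = σ/√n = 21/√49 = 3.0000
z-statistic: z = (x̄ - μ₀)/SE = (190.00 - 193)/3.0000 = -1.0000
Critical value: ±1.960
p-value = 0.3173
Decision: fail to reject H₀

Answer: z = -1.0000, fail to reject H₀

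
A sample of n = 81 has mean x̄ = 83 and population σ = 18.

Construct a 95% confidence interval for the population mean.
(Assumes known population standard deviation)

Confidence level: 95%, α = 0.05
z_0.025 = 1.960
SE = σ/√n = 18/√81 = 2.0000
Margin of error = 1.960 × 2.0000 = 3.9200
CI: x̄ ± margin = 83 ± 3.9200
CI: (79.0800, 86.9200)

Answer: (79.0800, 86.9200)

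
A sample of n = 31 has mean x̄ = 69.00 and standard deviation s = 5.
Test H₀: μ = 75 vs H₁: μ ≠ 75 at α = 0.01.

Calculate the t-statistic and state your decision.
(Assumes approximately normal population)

Answer: t = -6.6815, reject H₀

Derivation:
df = n - 1 = 30
SE = s/√n = 5/√31 = 0.8980
t = (x̄ - μ₀)/SE = (69.00 - 75)/0.8980 = -6.6815
Critical value: t_{0.005,30} = ±2.750
p-value < 0.0001
Decision: reject H₀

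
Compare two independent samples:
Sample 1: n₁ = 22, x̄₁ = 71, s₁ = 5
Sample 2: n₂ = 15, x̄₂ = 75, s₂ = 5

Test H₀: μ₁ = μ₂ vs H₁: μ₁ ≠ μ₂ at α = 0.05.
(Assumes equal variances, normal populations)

Pooled variance: s²_p = [21×5² + 14×5²]/(35) = 25.0000
s_p = 5.0000
SE = s_p×√(1/n₁ + 1/n₂) = 5.0000×√(1/22 + 1/15) = 1.6742
t = (x̄₁ - x̄₂)/SE = (71 - 75)/1.6742 = -2.3892
df = 35, t-critical = ±2.030
Decision: reject H₀

Answer: t = -2.3892, reject H₀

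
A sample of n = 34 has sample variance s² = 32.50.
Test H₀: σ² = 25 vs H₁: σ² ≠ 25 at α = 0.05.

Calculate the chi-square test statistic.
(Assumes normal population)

df = n - 1 = 33
χ² = (n-1)s²/σ₀² = 33×32.50/25 = 42.9000
Critical values: χ²_{0.975,33} = 19.047, χ²_{0.025,33} = 50.725
Rejection region: χ² < 19.047 or χ² > 50.725
Decision: fail to reject H₀

Answer: χ² = 42.9000, fail to reject H₀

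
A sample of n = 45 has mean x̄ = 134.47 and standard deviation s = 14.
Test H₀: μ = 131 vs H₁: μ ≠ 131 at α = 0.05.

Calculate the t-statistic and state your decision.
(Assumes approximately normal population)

df = n - 1 = 44
SE = s/√n = 14/√45 = 2.0870
t = (x̄ - μ₀)/SE = (134.47 - 131)/2.0870 = 1.6627
Critical value: t_{0.025,44} = ±2.015
p-value ≈ 0.1035
Decision: fail to reject H₀

Answer: t = 1.6627, fail to reject H₀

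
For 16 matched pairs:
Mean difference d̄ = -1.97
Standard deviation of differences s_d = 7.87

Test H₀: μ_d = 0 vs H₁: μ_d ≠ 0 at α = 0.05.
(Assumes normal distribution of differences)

df = n - 1 = 15
SE = s_d/√n = 7.87/√16 = 1.9675
t = d̄/SE = -1.97/1.9675 = -1.0013
Critical value: t_{0.025,15} = ±2.131
p-value ≈ 0.3326
Decision: fail to reject H₀

Answer: t = -1.0013, fail to reject H₀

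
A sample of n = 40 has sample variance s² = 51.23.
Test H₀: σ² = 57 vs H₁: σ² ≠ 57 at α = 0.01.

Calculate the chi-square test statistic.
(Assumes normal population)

df = n - 1 = 39
χ² = (n-1)s²/σ₀² = 39×51.23/57 = 35.0521
Critical values: χ²_{0.995,39} = 19.996, χ²_{0.005,39} = 65.476
Rejection region: χ² < 19.996 or χ² > 65.476
Decision: fail to reject H₀

Answer: χ² = 35.0521, fail to reject H₀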